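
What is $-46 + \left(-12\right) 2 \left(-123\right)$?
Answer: $2906$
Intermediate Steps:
$-46 + \left(-12\right) 2 \left(-123\right) = -46 - -2952 = -46 + 2952 = 2906$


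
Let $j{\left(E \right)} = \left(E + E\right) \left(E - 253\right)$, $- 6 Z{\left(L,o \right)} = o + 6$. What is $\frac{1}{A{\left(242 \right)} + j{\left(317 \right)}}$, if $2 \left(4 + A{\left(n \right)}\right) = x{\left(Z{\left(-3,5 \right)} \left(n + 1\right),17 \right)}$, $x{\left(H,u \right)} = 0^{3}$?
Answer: $\frac{1}{40572} \approx 2.4648 \cdot 10^{-5}$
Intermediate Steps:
$Z{\left(L,o \right)} = -1 - \frac{o}{6}$ ($Z{\left(L,o \right)} = - \frac{o + 6}{6} = - \frac{6 + o}{6} = -1 - \frac{o}{6}$)
$x{\left(H,u \right)} = 0$
$A{\left(n \right)} = -4$ ($A{\left(n \right)} = -4 + \frac{1}{2} \cdot 0 = -4 + 0 = -4$)
$j{\left(E \right)} = 2 E \left(-253 + E\right)$
$\frac{1}{A{\left(242 \right)} + j{\left(317 \right)}} = \frac{1}{-4 + 2 \cdot 317 \left(-253 + 317\right)} = \frac{1}{-4 + 2 \cdot 317 \cdot 64} = \frac{1}{-4 + 40576} = \frac{1}{40572}$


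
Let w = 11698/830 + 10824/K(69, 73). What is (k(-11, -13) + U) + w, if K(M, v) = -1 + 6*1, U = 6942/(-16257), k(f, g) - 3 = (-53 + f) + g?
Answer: 4732704179/2248885 ≈ 2104.5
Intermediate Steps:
k(f, g) = -50 + f + g (k(f, g) = 3 + ((-53 + f) + g) = 3 + (-53 + f + g) = -50 + f + g)
U = -2314/5419 (U = 6942*(-1/16257) = -2314/5419 ≈ -0.42702)
K(M, v) = 5 (K(M, v) = -1 + 6 = 5)
w = 904241/415 (w = 11698/830 + 10824/5 = 11698*(1/830) + 10824*(1/5) = 5849/415 + 10824/5 = 904241/415 ≈ 2178.9)
(k(-11, -13) + U) + w = ((-50 - 11 - 13) - 2314/5419) + 904241/415 = (-74 - 2314/5419) + 904241/415 = -403320/5419 + 904241/415 = 4732704179/2248885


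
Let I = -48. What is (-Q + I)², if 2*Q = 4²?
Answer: 3136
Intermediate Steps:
Q = 8 (Q = (½)*4² = (½)*16 = 8)
(-Q + I)² = (-1*8 - 48)² = (-8 - 48)² = (-56)² = 3136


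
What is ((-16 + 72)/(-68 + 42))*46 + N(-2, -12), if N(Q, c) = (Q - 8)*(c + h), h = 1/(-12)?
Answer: 1697/78 ≈ 21.756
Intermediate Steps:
h = -1/12 ≈ -0.083333
N(Q, c) = (-8 + Q)*(-1/12 + c) (N(Q, c) = (Q - 8)*(c - 1/12) = (-8 + Q)*(-1/12 + c))
((-16 + 72)/(-68 + 42))*46 + N(-2, -12) = ((-16 + 72)/(-68 + 42))*46 + (2/3 - 8*(-12) - 1/12*(-2) - 2*(-12)) = (56/(-26))*46 + (2/3 + 96 + 1/6 + 24) = (56*(-1/26))*46 + 725/6 = -28/13*46 + 725/6 = -1288/13 + 725/6 = 1697/78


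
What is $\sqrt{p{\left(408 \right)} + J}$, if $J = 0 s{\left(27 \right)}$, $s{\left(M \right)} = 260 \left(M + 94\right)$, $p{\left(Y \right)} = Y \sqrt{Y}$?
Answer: $4 \sqrt[4]{2} \cdot 51^{\frac{3}{4}} \approx 90.781$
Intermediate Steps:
$p{\left(Y \right)} = Y^{\frac{3}{2}}$
$s{\left(M \right)} = 24440 + 260 M$ ($s{\left(M \right)} = 260 \left(94 + M\right) = 24440 + 260 M$)
$J = 0$ ($J = 0 \left(24440 + 260 \cdot 27\right) = 0 \left(24440 + 7020\right) = 0 \cdot 31460 = 0$)
$\sqrt{p{\left(408 \right)} + J} = \sqrt{408^{\frac{3}{2}} + 0} = \sqrt{816 \sqrt{102} + 0} = \sqrt{816 \sqrt{102}} = 4 \sqrt[4]{2} \cdot 51^{\frac{3}{4}}$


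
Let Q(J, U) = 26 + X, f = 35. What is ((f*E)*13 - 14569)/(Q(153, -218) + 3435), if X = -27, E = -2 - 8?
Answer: -19119/3434 ≈ -5.5676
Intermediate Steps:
E = -10
Q(J, U) = -1 (Q(J, U) = 26 - 27 = -1)
((f*E)*13 - 14569)/(Q(153, -218) + 3435) = ((35*(-10))*13 - 14569)/(-1 + 3435) = (-350*13 - 14569)/3434 = (-4550 - 14569)*(1/3434) = -19119*1/3434 = -19119/3434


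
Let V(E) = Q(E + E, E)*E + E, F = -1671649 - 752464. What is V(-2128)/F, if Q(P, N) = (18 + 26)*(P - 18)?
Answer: -400181040/2424113 ≈ -165.08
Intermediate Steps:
Q(P, N) = -792 + 44*P (Q(P, N) = 44*(-18 + P) = -792 + 44*P)
F = -2424113
V(E) = E + E*(-792 + 88*E) (V(E) = (-792 + 44*(E + E))*E + E = (-792 + 44*(2*E))*E + E = (-792 + 88*E)*E + E = E*(-792 + 88*E) + E = E + E*(-792 + 88*E))
V(-2128)/F = -2128*(-791 + 88*(-2128))/(-2424113) = -2128*(-791 - 187264)*(-1/2424113) = -2128*(-188055)*(-1/2424113) = 400181040*(-1/2424113) = -400181040/2424113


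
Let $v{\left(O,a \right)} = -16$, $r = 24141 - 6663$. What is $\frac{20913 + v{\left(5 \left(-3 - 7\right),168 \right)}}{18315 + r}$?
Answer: $\frac{20897}{35793} \approx 0.58383$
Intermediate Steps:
$r = 17478$
$\frac{20913 + v{\left(5 \left(-3 - 7\right),168 \right)}}{18315 + r} = \frac{20913 - 16}{18315 + 17478} = \frac{20897}{35793}$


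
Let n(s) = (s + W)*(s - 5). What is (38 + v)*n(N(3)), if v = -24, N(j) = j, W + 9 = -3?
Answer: 252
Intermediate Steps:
W = -12 (W = -9 - 3 = -12)
n(s) = (-12 + s)*(-5 + s) (n(s) = (s - 12)*(s - 5) = (-12 + s)*(-5 + s))
(38 + v)*n(N(3)) = (38 - 24)*(60 + 3² - 17*3) = 14*(60 + 9 - 51) = 14*18 = 252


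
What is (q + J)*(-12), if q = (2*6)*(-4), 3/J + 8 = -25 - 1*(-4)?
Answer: 16740/29 ≈ 577.24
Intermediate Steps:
J = -3/29 (J = 3/(-8 + (-25 - 1*(-4))) = 3/(-8 + (-25 + 4)) = 3/(-8 - 21) = 3/(-29) = 3*(-1/29) = -3/29 ≈ -0.10345)
q = -48 (q = 12*(-4) = -48)
(q + J)*(-12) = (-48 - 3/29)*(-12) = -1395/29*(-12) = 16740/29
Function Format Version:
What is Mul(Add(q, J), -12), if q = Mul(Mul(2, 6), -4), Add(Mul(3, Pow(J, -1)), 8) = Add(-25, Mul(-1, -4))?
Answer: Rational(16740, 29) ≈ 577.24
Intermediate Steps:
J = Rational(-3, 29) (J = Mul(3, Pow(Add(-8, Add(-25, Mul(-1, -4))), -1)) = Mul(3, Pow(Add(-8, Add(-25, 4)), -1)) = Mul(3, Pow(Add(-8, -21), -1)) = Mul(3, Pow(-29, -1)) = Mul(3, Rational(-1, 29)) = Rational(-3, 29) ≈ -0.10345)
q = -48 (q = Mul(12, -4) = -48)
Mul(Add(q, J), -12) = Mul(Add(-48, Rational(-3, 29)), -12) = Mul(Rational(-1395, 29), -12) = Rational(16740, 29)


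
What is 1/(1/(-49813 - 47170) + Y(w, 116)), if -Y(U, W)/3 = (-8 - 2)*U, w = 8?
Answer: 96983/23275919 ≈ 0.0041667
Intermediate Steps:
Y(U, W) = 30*U (Y(U, W) = -3*(-8 - 2)*U = -(-30)*U = 30*U)
1/(1/(-49813 - 47170) + Y(w, 116)) = 1/(1/(-49813 - 47170) + 30*8) = 1/(1/(-96983) + 240) = 1/(-1/96983 + 240) = 1/(23275919/96983) = 96983/23275919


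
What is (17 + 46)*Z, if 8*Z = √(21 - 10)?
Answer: 63*√11/8 ≈ 26.118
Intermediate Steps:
Z = √11/8 (Z = √(21 - 10)/8 = √11/8 ≈ 0.41458)
(17 + 46)*Z = (17 + 46)*(√11/8) = 63*(√11/8) = 63*√11/8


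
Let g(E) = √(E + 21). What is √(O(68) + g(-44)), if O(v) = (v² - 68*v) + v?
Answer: √(68 + I*√23) ≈ 8.2513 + 0.29061*I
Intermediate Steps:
O(v) = v² - 67*v
g(E) = √(21 + E)
√(O(68) + g(-44)) = √(68*(-67 + 68) + √(21 - 44)) = √(68*1 + √(-23)) = √(68 + I*√23)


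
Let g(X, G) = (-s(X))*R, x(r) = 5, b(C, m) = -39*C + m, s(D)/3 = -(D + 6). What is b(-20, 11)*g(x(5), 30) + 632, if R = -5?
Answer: -129883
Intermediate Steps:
s(D) = -18 - 3*D (s(D) = 3*(-(D + 6)) = 3*(-(6 + D)) = 3*(-6 - D) = -18 - 3*D)
b(C, m) = m - 39*C
g(X, G) = -90 - 15*X (g(X, G) = -(-18 - 3*X)*(-5) = (18 + 3*X)*(-5) = -90 - 15*X)
b(-20, 11)*g(x(5), 30) + 632 = (11 - 39*(-20))*(-90 - 15*5) + 632 = (11 + 780)*(-90 - 75) + 632 = 791*(-165) + 632 = -130515 + 632 = -129883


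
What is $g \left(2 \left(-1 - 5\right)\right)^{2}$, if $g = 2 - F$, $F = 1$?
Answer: $144$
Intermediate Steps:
$g = 1$ ($g = 2 - 1 = 1$)
$g \left(2 \left(-1 - 5\right)\right)^{2} = 1 \left(2 \left(-1 - 5\right)\right)^{2} = 1 \left(2 \left(-6\right)\right)^{2} = 1 \left(-12\right)^{2} = 1 \cdot 144 = 144$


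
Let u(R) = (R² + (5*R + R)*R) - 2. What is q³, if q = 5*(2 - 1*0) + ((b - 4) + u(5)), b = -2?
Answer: 5545233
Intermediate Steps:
u(R) = -2 + 7*R² (u(R) = (R² + (6*R)*R) - 2 = (R² + 6*R²) - 2 = 7*R² - 2 = -2 + 7*R²)
q = 177 (q = 5*(2 - 1*0) + ((-2 - 4) + (-2 + 7*5²)) = 5*(2 + 0) + (-6 + (-2 + 7*25)) = 5*2 + (-6 + (-2 + 175)) = 10 + (-6 + 173) = 10 + 167 = 177)
q³ = 177³ = 5545233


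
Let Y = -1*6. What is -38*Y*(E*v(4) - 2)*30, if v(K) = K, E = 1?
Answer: 13680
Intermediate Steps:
Y = -6
-38*Y*(E*v(4) - 2)*30 = -(-228)*(1*4 - 2)*30 = -(-228)*(4 - 2)*30 = -(-228)*2*30 = -38*(-12)*30 = 456*30 = 13680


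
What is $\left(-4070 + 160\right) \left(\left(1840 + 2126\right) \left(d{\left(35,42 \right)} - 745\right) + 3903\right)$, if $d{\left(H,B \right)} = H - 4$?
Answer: $11056780110$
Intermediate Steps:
$d{\left(H,B \right)} = -4 + H$
$\left(-4070 + 160\right) \left(\left(1840 + 2126\right) \left(d{\left(35,42 \right)} - 745\right) + 3903\right) = \left(-4070 + 160\right) \left(\left(1840 + 2126\right) \left(\left(-4 + 35\right) - 745\right) + 3903\right) = - 3910 \left(3966 \left(31 - 745\right) + 3903\right) = - 3910 \left(3966 \left(-714\right) + 3903\right) = - 3910 \left(-2831724 + 3903\right) = \left(-3910\right) \left(-2827821\right) = 11056780110$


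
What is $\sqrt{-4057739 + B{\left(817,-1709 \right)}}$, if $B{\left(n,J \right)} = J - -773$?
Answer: $5 i \sqrt{162347} \approx 2014.6 i$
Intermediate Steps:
$B{\left(n,J \right)} = 773 + J$ ($B{\left(n,J \right)} = J + 773 = 773 + J$)
$\sqrt{-4057739 + B{\left(817,-1709 \right)}} = \sqrt{-4057739 + \left(773 - 1709\right)} = \sqrt{-4057739 - 936} = \sqrt{-4058675} = 5 i \sqrt{162347}$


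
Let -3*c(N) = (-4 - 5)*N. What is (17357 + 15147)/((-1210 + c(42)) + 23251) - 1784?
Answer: -39513424/22167 ≈ -1782.5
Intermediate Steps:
c(N) = 3*N (c(N) = -(-4 - 5)*N/3 = -(-3)*N = 3*N)
(17357 + 15147)/((-1210 + c(42)) + 23251) - 1784 = (17357 + 15147)/((-1210 + 3*42) + 23251) - 1784 = 32504/((-1210 + 126) + 23251) - 1784 = 32504/(-1084 + 23251) - 1784 = 32504/22167 - 1784 = -39513424/22167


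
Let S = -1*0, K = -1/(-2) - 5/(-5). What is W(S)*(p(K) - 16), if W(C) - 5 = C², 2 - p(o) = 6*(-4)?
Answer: 50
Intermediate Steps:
K = 3/2 (K = -1*(-½) - 5*(-⅕) = ½ + 1 = 3/2 ≈ 1.5000)
p(o) = 26 (p(o) = 2 - 6*(-4) = 2 - 1*(-24) = 2 + 24 = 26)
S = 0
W(C) = 5 + C²
W(S)*(p(K) - 16) = (5 + 0²)*(26 - 16) = (5 + 0)*10 = 5*10 = 50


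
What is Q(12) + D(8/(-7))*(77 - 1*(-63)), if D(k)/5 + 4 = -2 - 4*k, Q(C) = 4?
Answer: -996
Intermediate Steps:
D(k) = -30 - 20*k (D(k) = -20 + 5*(-2 - 4*k) = -20 + (-10 - 20*k) = -30 - 20*k)
Q(12) + D(8/(-7))*(77 - 1*(-63)) = 4 + (-30 - 160/(-7))*(77 - 1*(-63)) = 4 + (-30 - 160*(-1)/7)*(77 + 63) = 4 + (-30 - 20*(-8/7))*140 = 4 + (-30 + 160/7)*140 = 4 - 50/7*140 = 4 - 1000 = -996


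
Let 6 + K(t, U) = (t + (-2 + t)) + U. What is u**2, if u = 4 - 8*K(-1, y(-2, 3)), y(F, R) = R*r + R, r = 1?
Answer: 1296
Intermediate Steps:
y(F, R) = 2*R (y(F, R) = R*1 + R = R + R = 2*R)
K(t, U) = -8 + U + 2*t (K(t, U) = -6 + ((t + (-2 + t)) + U) = -6 + ((-2 + 2*t) + U) = -6 + (-2 + U + 2*t) = -8 + U + 2*t)
u = 36 (u = 4 - 8*(-8 + 2*3 + 2*(-1)) = 4 - 8*(-8 + 6 - 2) = 4 - 8*(-4) = 4 + 32 = 36)
u**2 = 36**2 = 1296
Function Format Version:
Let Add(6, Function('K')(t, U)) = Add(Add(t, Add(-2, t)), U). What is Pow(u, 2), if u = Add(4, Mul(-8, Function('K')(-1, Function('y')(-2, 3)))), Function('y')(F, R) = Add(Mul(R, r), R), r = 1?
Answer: 1296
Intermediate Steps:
Function('y')(F, R) = Mul(2, R) (Function('y')(F, R) = Add(Mul(R, 1), R) = Add(R, R) = Mul(2, R))
Function('K')(t, U) = Add(-8, U, Mul(2, t)) (Function('K')(t, U) = Add(-6, Add(Add(t, Add(-2, t)), U)) = Add(-6, Add(Add(-2, Mul(2, t)), U)) = Add(-6, Add(-2, U, Mul(2, t))) = Add(-8, U, Mul(2, t)))
u = 36 (u = Add(4, Mul(-8, Add(-8, Mul(2, 3), Mul(2, -1)))) = Add(4, Mul(-8, Add(-8, 6, -2))) = Add(4, Mul(-8, -4)) = Add(4, 32) = 36)
Pow(u, 2) = Pow(36, 2) = 1296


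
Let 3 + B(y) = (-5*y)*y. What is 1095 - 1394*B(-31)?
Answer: 6703447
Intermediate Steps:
B(y) = -3 - 5*y**2 (B(y) = -3 + (-5*y)*y = -3 - 5*y**2)
1095 - 1394*B(-31) = 1095 - 1394*(-3 - 5*(-31)**2) = 1095 - 1394*(-3 - 5*961) = 1095 - 1394*(-3 - 4805) = 1095 - 1394*(-4808) = 1095 + 6702352 = 6703447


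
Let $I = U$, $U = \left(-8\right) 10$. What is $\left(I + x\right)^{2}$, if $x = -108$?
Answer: $35344$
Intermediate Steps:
$U = -80$
$I = -80$
$\left(I + x\right)^{2} = \left(-80 - 108\right)^{2} = \left(-188\right)^{2} = 35344$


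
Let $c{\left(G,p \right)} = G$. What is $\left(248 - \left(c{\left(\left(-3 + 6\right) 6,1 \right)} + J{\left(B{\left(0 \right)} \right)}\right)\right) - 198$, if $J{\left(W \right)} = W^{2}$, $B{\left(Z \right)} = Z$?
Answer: $32$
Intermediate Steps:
$\left(248 - \left(c{\left(\left(-3 + 6\right) 6,1 \right)} + J{\left(B{\left(0 \right)} \right)}\right)\right) - 198 = \left(248 - \left(\left(-3 + 6\right) 6 + 0^{2}\right)\right) - 198 = \left(248 - \left(3 \cdot 6 + 0\right)\right) - 198 = \left(248 - \left(18 + 0\right)\right) - 198 = \left(248 - 18\right) - 198 = 230 - 198 = 32$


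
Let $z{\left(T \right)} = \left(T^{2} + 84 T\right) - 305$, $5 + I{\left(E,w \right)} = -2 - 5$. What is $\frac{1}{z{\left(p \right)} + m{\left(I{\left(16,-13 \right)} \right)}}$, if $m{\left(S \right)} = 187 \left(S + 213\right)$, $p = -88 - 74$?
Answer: $\frac{1}{49918} \approx 2.0033 \cdot 10^{-5}$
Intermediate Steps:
$I{\left(E,w \right)} = -12$ ($I{\left(E,w \right)} = -5 - 7 = -12$)
$p = -162$ ($p = -88 - 74 = -162$)
$z{\left(T \right)} = -305 + T^{2} + 84 T$
$m{\left(S \right)} = 39831 + 187 S$ ($m{\left(S \right)} = 187 \left(213 + S\right) = 39831 + 187 S$)
$\frac{1}{z{\left(p \right)} + m{\left(I{\left(16,-13 \right)} \right)}} = \frac{1}{\left(-305 + \left(-162\right)^{2} + 84 \left(-162\right)\right) + \left(39831 + 187 \left(-12\right)\right)} = \frac{1}{\left(-305 + 26244 - 13608\right) + \left(39831 - 2244\right)} = \frac{1}{12331 + 37587} = \frac{1}{49918}$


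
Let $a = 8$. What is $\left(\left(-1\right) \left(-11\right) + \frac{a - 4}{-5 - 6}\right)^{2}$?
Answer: $\frac{13689}{121} \approx 113.13$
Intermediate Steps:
$\left(\left(-1\right) \left(-11\right) + \frac{a - 4}{-5 - 6}\right)^{2} = \left(\left(-1\right) \left(-11\right) + \frac{8 - 4}{-5 - 6}\right)^{2} = \left(11 + \frac{4}{-11}\right)^{2} = \left(11 + 4 \left(- \frac{1}{11}\right)\right)^{2} = \left(11 - \frac{4}{11}\right)^{2} = \left(\frac{117}{11}\right)^{2} = \frac{13689}{121}$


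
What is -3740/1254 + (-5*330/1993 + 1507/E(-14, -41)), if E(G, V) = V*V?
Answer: -556440953/190963281 ≈ -2.9139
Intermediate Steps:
E(G, V) = V²
-3740/1254 + (-5*330/1993 + 1507/E(-14, -41)) = -3740/1254 + (-5*330/1993 + 1507/((-41)²)) = -3740*1/1254 + (-1650*1/1993 + 1507/1681) = -170/57 + (-1650/1993 + 1507*(1/1681)) = -170/57 + (-1650/1993 + 1507/1681) = -170/57 + 229801/3350233 = -556440953/190963281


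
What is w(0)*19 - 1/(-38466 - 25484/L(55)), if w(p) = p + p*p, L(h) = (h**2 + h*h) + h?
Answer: 6105/234860414 ≈ 2.5994e-5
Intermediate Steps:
L(h) = h + 2*h**2 (L(h) = (h**2 + h**2) + h = 2*h**2 + h = h + 2*h**2)
w(p) = p + p**2
w(0)*19 - 1/(-38466 - 25484/L(55)) = (0*(1 + 0))*19 - 1/(-38466 - 25484*1/(55*(1 + 2*55))) = (0*1)*19 - 1/(-38466 - 25484*1/(55*(1 + 110))) = 0*19 - 1/(-38466 - 25484/(55*111)) = 0 - 1/(-38466 - 25484/6105) = 0 - 1/(-234860414/6105) = 0 - 1*(-6105/234860414) = 0 + 6105/234860414 = 6105/234860414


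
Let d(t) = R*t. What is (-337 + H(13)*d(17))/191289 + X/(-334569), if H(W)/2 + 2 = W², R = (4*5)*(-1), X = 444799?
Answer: -1955421608/1015863007 ≈ -1.9249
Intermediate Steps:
R = -20 (R = 20*(-1) = -20)
d(t) = -20*t
H(W) = -4 + 2*W²
(-337 + H(13)*d(17))/191289 + X/(-334569) = (-337 + (-4 + 2*13²)*(-20*17))/191289 + 444799/(-334569) = (-337 + (-4 + 2*169)*(-340))*(1/191289) + 444799*(-1/334569) = (-337 + (-4 + 338)*(-340))*(1/191289) - 444799/334569 = (-337 + 334*(-340))*(1/191289) - 444799/334569 = (-337 - 113560)*(1/191289) - 444799/334569 = -113897*1/191289 - 444799/334569 = -16271/27327 - 444799/334569 = -1955421608/1015863007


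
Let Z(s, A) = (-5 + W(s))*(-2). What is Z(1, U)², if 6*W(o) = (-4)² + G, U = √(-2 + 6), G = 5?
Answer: 9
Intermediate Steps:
U = 2 (U = √4 = 2)
W(o) = 7/2 (W(o) = ((-4)² + 5)/6 = (16 + 5)/6 = (⅙)*21 = 7/2)
Z(s, A) = 3 (Z(s, A) = (-5 + 7/2)*(-2) = -3/2*(-2) = 3)
Z(1, U)² = 3² = 9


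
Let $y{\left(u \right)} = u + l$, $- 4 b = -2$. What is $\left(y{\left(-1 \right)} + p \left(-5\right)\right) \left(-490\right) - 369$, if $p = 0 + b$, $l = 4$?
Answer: $-614$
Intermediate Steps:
$b = \frac{1}{2}$ ($b = \left(- \frac{1}{4}\right) \left(-2\right) = \frac{1}{2} \approx 0.5$)
$y{\left(u \right)} = 4 + u$ ($y{\left(u \right)} = u + 4 = 4 + u$)
$p = \frac{1}{2}$ ($p = 0 + \frac{1}{2} = \frac{1}{2} \approx 0.5$)
$\left(y{\left(-1 \right)} + p \left(-5\right)\right) \left(-490\right) - 369 = \left(\left(4 - 1\right) + \frac{1}{2} \left(-5\right)\right) \left(-490\right) - 369 = \left(3 - \frac{5}{2}\right) \left(-490\right) - 369 = \frac{1}{2} \left(-490\right) - 369 = -245 - 369 = -614$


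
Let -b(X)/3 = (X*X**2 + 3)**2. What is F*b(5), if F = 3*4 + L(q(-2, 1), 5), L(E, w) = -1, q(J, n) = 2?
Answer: -540672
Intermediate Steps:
F = 11 (F = 3*4 - 1 = 12 - 1 = 11)
b(X) = -3*(3 + X**3)**2 (b(X) = -3*(X*X**2 + 3)**2 = -3*(X**3 + 3)**2 = -3*(3 + X**3)**2)
F*b(5) = 11*(-3*(3 + 5**3)**2) = 11*(-3*(3 + 125)**2) = 11*(-3*128**2) = 11*(-3*16384) = 11*(-49152) = -540672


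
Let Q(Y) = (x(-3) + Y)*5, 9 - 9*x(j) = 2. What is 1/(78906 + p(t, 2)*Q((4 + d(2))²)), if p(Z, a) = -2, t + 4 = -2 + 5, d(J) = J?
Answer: 9/706844 ≈ 1.2733e-5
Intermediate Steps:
x(j) = 7/9 (x(j) = 1 - ⅑*2 = 1 - 2/9 = 7/9)
t = -1 (t = -4 + (-2 + 5) = -4 + 3 = -1)
Q(Y) = 35/9 + 5*Y (Q(Y) = (7/9 + Y)*5 = 35/9 + 5*Y)
1/(78906 + p(t, 2)*Q((4 + d(2))²)) = 1/(78906 - 2*(35/9 + 5*(4 + 2)²)) = 1/(78906 - 2*(35/9 + 5*6²)) = 1/(78906 - 2*(35/9 + 5*36)) = 1/(78906 - 2*(35/9 + 180)) = 1/(78906 - 2*1655/9) = 1/(78906 - 3310/9) = 1/(706844/9) = 9/706844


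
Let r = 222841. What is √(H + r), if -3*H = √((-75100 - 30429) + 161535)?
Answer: √(2005569 - 3*√56006)/3 ≈ 471.98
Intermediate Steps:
H = -√56006/3 (H = -√((-75100 - 30429) + 161535)/3 = -√(-105529 + 161535)/3 = -√56006/3 ≈ -78.885)
√(H + r) = √(-√56006/3 + 222841) = √(222841 - √56006/3)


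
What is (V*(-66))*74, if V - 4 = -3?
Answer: -4884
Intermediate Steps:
V = 1 (V = 4 - 3 = 1)
(V*(-66))*74 = (1*(-66))*74 = -66*74 = -4884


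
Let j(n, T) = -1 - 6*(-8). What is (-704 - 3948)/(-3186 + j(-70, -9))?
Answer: 4652/3139 ≈ 1.4820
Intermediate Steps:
j(n, T) = 47 (j(n, T) = -1 - 1*(-48) = -1 + 48 = 47)
(-704 - 3948)/(-3186 + j(-70, -9)) = (-704 - 3948)/(-3186 + 47) = -4652/(-3139) = -4652*(-1/3139) = 4652/3139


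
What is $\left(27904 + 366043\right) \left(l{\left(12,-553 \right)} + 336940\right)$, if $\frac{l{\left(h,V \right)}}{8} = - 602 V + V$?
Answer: $1180172240508$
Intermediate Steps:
$l{\left(h,V \right)} = - 4808 V$ ($l{\left(h,V \right)} = 8 \left(- 602 V + V\right) = 8 \left(- 601 V\right) = - 4808 V$)
$\left(27904 + 366043\right) \left(l{\left(12,-553 \right)} + 336940\right) = \left(27904 + 366043\right) \left(\left(-4808\right) \left(-553\right) + 336940\right) = 393947 \left(2658824 + 336940\right) = 393947 \cdot 2995764 = 1180172240508$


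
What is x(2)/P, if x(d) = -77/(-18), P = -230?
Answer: -77/4140 ≈ -0.018599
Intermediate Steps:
x(d) = 77/18 (x(d) = -77*(-1/18) = 77/18)
x(2)/P = (77/18)/(-230) = (77/18)*(-1/230) = -77/4140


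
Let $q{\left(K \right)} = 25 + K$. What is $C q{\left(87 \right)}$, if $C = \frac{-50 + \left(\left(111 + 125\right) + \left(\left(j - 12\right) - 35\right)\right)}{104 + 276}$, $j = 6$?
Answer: $\frac{812}{19} \approx 42.737$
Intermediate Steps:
$C = \frac{29}{76}$ ($C = \frac{-50 + \left(\left(111 + 125\right) + \left(\left(6 - 12\right) - 35\right)\right)}{104 + 276} = \frac{-50 + \left(236 - 41\right)}{380} = \left(-50 + \left(236 - 41\right)\right) \frac{1}{380} = \left(-50 + 195\right) \frac{1}{380} = 145 \cdot \frac{1}{380} = \frac{29}{76} \approx 0.38158$)
$C q{\left(87 \right)} = \frac{29 \left(25 + 87\right)}{76} = \frac{29}{76} \cdot 112 = \frac{812}{19}$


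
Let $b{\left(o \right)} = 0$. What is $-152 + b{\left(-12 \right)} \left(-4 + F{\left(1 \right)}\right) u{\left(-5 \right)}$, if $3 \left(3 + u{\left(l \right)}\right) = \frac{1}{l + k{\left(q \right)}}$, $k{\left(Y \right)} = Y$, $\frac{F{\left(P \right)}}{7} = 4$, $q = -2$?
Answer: $-152$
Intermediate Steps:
$F{\left(P \right)} = 28$ ($F{\left(P \right)} = 7 \cdot 4 = 28$)
$u{\left(l \right)} = -3 + \frac{1}{3 \left(-2 + l\right)}$ ($u{\left(l \right)} = -3 + \frac{1}{3 \left(l - 2\right)} = -3 + \frac{1}{3 \left(-2 + l\right)}$)
$-152 + b{\left(-12 \right)} \left(-4 + F{\left(1 \right)}\right) u{\left(-5 \right)} = -152 + 0 \left(-4 + 28\right) \frac{19 - -45}{3 \left(-2 - 5\right)} = -152 + 0 \cdot 24 \frac{19 + 45}{3 \left(-7\right)} = -152 + 0 \cdot 24 \cdot \frac{1}{3} \left(- \frac{1}{7}\right) 64 = -152 + 0 \cdot 24 \left(- \frac{64}{21}\right) = -152 + 0 \left(- \frac{512}{7}\right) = -152 + 0 = -152$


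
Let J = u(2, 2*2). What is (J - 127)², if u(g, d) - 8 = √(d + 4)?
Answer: 14169 - 476*√2 ≈ 13496.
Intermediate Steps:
u(g, d) = 8 + √(4 + d) (u(g, d) = 8 + √(d + 4) = 8 + √(4 + d))
J = 8 + 2*√2 (J = 8 + √(4 + 2*2) = 8 + √(4 + 4) = 8 + √8 = 8 + 2*√2 ≈ 10.828)
(J - 127)² = ((8 + 2*√2) - 127)² = (-119 + 2*√2)²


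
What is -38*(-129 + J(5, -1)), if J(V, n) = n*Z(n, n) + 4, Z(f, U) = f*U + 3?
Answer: 4902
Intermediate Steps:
Z(f, U) = 3 + U*f (Z(f, U) = U*f + 3 = 3 + U*f)
J(V, n) = 4 + n*(3 + n**2) (J(V, n) = n*(3 + n*n) + 4 = n*(3 + n**2) + 4 = 4 + n*(3 + n**2))
-38*(-129 + J(5, -1)) = -38*(-129 + (4 - (3 + (-1)**2))) = -38*(-129 + (4 - (3 + 1))) = -38*(-129 + (4 - 1*4)) = -38*(-129 + (4 - 4)) = -38*(-129 + 0) = -38*(-129) = 4902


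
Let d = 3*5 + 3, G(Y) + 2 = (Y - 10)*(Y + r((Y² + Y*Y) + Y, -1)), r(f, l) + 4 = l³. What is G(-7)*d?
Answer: 3636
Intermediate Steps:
r(f, l) = -4 + l³
G(Y) = -2 + (-10 + Y)*(-5 + Y) (G(Y) = -2 + (Y - 10)*(Y + (-4 + (-1)³)) = -2 + (-10 + Y)*(Y + (-4 - 1)) = -2 + (-10 + Y)*(Y - 5) = -2 + (-10 + Y)*(-5 + Y))
d = 18 (d = 15 + 3 = 18)
G(-7)*d = (48 + (-7)² - 15*(-7))*18 = (48 + 49 + 105)*18 = 202*18 = 3636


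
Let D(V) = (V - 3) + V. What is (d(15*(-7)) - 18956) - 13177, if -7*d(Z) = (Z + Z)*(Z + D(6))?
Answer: -35013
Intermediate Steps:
D(V) = -3 + 2*V (D(V) = (-3 + V) + V = -3 + 2*V)
d(Z) = -2*Z*(9 + Z)/7 (d(Z) = -(Z + Z)*(Z + (-3 + 2*6))/7 = -2*Z*(Z + (-3 + 12))/7 = -2*Z*(Z + 9)/7 = -2*Z*(9 + Z)/7)
(d(15*(-7)) - 18956) - 13177 = (-2*15*(-7)*(9 + 15*(-7))/7 - 18956) - 13177 = (-2/7*(-105)*(9 - 105) - 18956) - 13177 = (-2/7*(-105)*(-96) - 18956) - 13177 = (-2880 - 18956) - 13177 = -21836 - 13177 = -35013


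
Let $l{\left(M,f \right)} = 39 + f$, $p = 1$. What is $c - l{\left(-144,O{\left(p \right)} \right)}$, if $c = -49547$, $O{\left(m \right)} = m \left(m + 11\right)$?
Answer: $-49598$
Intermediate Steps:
$O{\left(m \right)} = m \left(11 + m\right)$
$c - l{\left(-144,O{\left(p \right)} \right)} = -49547 - \left(39 + 1 \left(11 + 1\right)\right) = -49547 - \left(39 + 1 \cdot 12\right) = -49547 - \left(39 + 12\right) = -49547 - 51 = -49598$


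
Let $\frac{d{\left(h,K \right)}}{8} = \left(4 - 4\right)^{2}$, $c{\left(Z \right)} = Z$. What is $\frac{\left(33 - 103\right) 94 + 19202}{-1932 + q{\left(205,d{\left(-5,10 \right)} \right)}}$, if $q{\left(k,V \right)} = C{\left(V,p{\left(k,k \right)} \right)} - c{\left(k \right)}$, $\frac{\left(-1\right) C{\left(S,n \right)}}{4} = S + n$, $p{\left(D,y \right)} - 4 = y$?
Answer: $- \frac{12622}{2973} \approx -4.2455$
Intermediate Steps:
$p{\left(D,y \right)} = 4 + y$
$d{\left(h,K \right)} = 0$ ($d{\left(h,K \right)} = 8 \left(4 - 4\right)^{2} = 8 \cdot 0^{2} = 8 \cdot 0 = 0$)
$C{\left(S,n \right)} = - 4 S - 4 n$ ($C{\left(S,n \right)} = - 4 \left(S + n\right) = - 4 S - 4 n$)
$q{\left(k,V \right)} = -16 - 5 k - 4 V$ ($q{\left(k,V \right)} = \left(- 4 V - 4 \left(4 + k\right)\right) - k = \left(- 4 V - \left(16 + 4 k\right)\right) - k = \left(-16 - 4 V - 4 k\right) - k = -16 - 5 k - 4 V$)
$\frac{\left(33 - 103\right) 94 + 19202}{-1932 + q{\left(205,d{\left(-5,10 \right)} \right)}} = \frac{\left(33 - 103\right) 94 + 19202}{-1932 - 1041} = \frac{\left(-70\right) 94 + 19202}{-1932 - 1041} = \frac{-6580 + 19202}{-1932 - 1041} = \frac{12622}{-2973} = 12622 \left(- \frac{1}{2973}\right) = - \frac{12622}{2973}$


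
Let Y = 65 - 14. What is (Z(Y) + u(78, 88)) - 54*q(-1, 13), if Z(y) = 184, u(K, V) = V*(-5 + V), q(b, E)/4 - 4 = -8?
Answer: 8352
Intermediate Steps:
q(b, E) = -16 (q(b, E) = 16 + 4*(-8) = 16 - 32 = -16)
Y = 51
(Z(Y) + u(78, 88)) - 54*q(-1, 13) = (184 + 88*(-5 + 88)) - 54*(-16) = (184 + 88*83) + 864 = (184 + 7304) + 864 = 7488 + 864 = 8352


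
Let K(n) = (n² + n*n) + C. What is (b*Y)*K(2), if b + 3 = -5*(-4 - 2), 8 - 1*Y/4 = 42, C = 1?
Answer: -33048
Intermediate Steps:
Y = -136 (Y = 32 - 4*42 = 32 - 168 = -136)
K(n) = 1 + 2*n² (K(n) = (n² + n*n) + 1 = (n² + n²) + 1 = 2*n² + 1 = 1 + 2*n²)
b = 27 (b = -3 - 5*(-4 - 2) = -3 - 5*(-6) = -3 + 30 = 27)
(b*Y)*K(2) = (27*(-136))*(1 + 2*2²) = -3672*(1 + 2*4) = -3672*(1 + 8) = -3672*9 = -33048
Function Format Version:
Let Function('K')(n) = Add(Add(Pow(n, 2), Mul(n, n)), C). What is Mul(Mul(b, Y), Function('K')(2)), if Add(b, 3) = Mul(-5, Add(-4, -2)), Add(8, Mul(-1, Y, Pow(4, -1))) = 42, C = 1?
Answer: -33048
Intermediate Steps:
Y = -136 (Y = Add(32, Mul(-4, 42)) = Add(32, -168) = -136)
Function('K')(n) = Add(1, Mul(2, Pow(n, 2))) (Function('K')(n) = Add(Add(Pow(n, 2), Mul(n, n)), 1) = Add(Add(Pow(n, 2), Pow(n, 2)), 1) = Add(Mul(2, Pow(n, 2)), 1) = Add(1, Mul(2, Pow(n, 2))))
b = 27 (b = Add(-3, Mul(-5, Add(-4, -2))) = Add(-3, Mul(-5, -6)) = Add(-3, 30) = 27)
Mul(Mul(b, Y), Function('K')(2)) = Mul(Mul(27, -136), Add(1, Mul(2, Pow(2, 2)))) = Mul(-3672, Add(1, Mul(2, 4))) = Mul(-3672, Add(1, 8)) = Mul(-3672, 9) = -33048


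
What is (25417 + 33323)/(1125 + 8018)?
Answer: 58740/9143 ≈ 6.4246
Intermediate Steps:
(25417 + 33323)/(1125 + 8018) = 58740/9143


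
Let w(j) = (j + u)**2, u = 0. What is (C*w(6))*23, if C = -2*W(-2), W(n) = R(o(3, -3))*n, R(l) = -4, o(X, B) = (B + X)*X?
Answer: -13248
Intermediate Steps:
o(X, B) = X*(B + X)
w(j) = j**2 (w(j) = (j + 0)**2 = j**2)
W(n) = -4*n
C = -16 (C = -(-8)*(-2) = -2*8 = -16)
(C*w(6))*23 = -16*6**2*23 = -16*36*23 = -576*23 = -13248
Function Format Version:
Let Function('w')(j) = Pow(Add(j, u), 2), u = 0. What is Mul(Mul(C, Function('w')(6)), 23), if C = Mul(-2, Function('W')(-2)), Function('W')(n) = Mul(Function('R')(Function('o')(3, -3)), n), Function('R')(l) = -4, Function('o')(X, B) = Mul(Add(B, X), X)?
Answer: -13248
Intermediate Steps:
Function('o')(X, B) = Mul(X, Add(B, X))
Function('w')(j) = Pow(j, 2) (Function('w')(j) = Pow(Add(j, 0), 2) = Pow(j, 2))
Function('W')(n) = Mul(-4, n)
C = -16 (C = Mul(-2, Mul(-4, -2)) = Mul(-2, 8) = -16)
Mul(Mul(C, Function('w')(6)), 23) = Mul(Mul(-16, Pow(6, 2)), 23) = Mul(Mul(-16, 36), 23) = Mul(-576, 23) = -13248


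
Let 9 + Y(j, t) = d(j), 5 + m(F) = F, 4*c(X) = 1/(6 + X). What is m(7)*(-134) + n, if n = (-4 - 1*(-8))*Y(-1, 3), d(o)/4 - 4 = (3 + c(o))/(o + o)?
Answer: -1322/5 ≈ -264.40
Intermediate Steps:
c(X) = 1/(4*(6 + X))
m(F) = -5 + F
d(o) = 16 + 2*(3 + 1/(4*(6 + o)))/o (d(o) = 16 + 4*((3 + 1/(4*(6 + o)))/(o + o)) = 16 + 4*((3 + 1/(4*(6 + o)))/((2*o))) = 16 + 4*((3 + 1/(4*(6 + o)))*(1/(2*o))) = 16 + 4*((3 + 1/(4*(6 + o)))/(2*o)) = 16 + 2*(3 + 1/(4*(6 + o)))/o)
Y(j, t) = -9 + (73 + 32*j**2 + 204*j)/(2*j*(6 + j))
n = 18/5 (n = (-4 - 1*(-8))*((1/2)*(73 + 14*(-1)**2 + 96*(-1))/(-1*(6 - 1))) = (-4 + 8)*((1/2)*(-1)*(73 + 14*1 - 96)/5) = 4*((1/2)*(-1)*(1/5)*(73 + 14 - 96)) = 4*((1/2)*(-1)*(1/5)*(-9)) = 4*(9/10) = 18/5 ≈ 3.6000)
m(7)*(-134) + n = (-5 + 7)*(-134) + 18/5 = 2*(-134) + 18/5 = -268 + 18/5 = -1322/5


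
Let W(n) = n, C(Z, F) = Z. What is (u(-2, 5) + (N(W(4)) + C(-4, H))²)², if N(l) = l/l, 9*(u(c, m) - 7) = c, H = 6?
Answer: 20164/81 ≈ 248.94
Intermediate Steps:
u(c, m) = 7 + c/9
N(l) = 1
(u(-2, 5) + (N(W(4)) + C(-4, H))²)² = ((7 + (⅑)*(-2)) + (1 - 4)²)² = ((7 - 2/9) + (-3)²)² = (61/9 + 9)² = (142/9)² = 20164/81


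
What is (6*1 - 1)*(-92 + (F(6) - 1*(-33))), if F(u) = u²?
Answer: -115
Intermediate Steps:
(6*1 - 1)*(-92 + (F(6) - 1*(-33))) = (6*1 - 1)*(-92 + (6² - 1*(-33))) = (6 - 1)*(-92 + (36 + 33)) = 5*(-92 + 69) = 5*(-23) = -115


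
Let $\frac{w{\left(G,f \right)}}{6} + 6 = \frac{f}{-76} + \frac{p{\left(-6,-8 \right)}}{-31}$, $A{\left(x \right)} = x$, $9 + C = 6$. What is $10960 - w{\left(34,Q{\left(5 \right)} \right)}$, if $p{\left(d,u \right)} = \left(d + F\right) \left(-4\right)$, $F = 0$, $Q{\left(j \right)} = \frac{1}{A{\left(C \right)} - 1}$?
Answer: $\frac{51834947}{4712} \approx 11001.0$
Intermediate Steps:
$C = -3$ ($C = -9 + 6 = -3$)
$Q{\left(j \right)} = - \frac{1}{4}$ ($Q{\left(j \right)} = \frac{1}{-3 - 1} = \frac{1}{-4} = - \frac{1}{4}$)
$p{\left(d,u \right)} = - 4 d$ ($p{\left(d,u \right)} = \left(d + 0\right) \left(-4\right) = d \left(-4\right) = - 4 d$)
$w{\left(G,f \right)} = - \frac{1260}{31} - \frac{3 f}{38}$ ($w{\left(G,f \right)} = -36 + 6 \left(\frac{f}{-76} + \frac{\left(-4\right) \left(-6\right)}{-31}\right) = -36 + 6 \left(f \left(- \frac{1}{76}\right) + 24 \left(- \frac{1}{31}\right)\right) = -36 + 6 \left(- \frac{f}{76} - \frac{24}{31}\right) = -36 + 6 \left(- \frac{24}{31} - \frac{f}{76}\right) = -36 - \left(\frac{144}{31} + \frac{3 f}{38}\right) = - \frac{1260}{31} - \frac{3 f}{38}$)
$10960 - w{\left(34,Q{\left(5 \right)} \right)} = 10960 - \left(- \frac{1260}{31} - - \frac{3}{152}\right) = 10960 - \left(- \frac{1260}{31} + \frac{3}{152}\right) = 10960 - - \frac{191427}{4712} = 10960 + \frac{191427}{4712} = \frac{51834947}{4712}$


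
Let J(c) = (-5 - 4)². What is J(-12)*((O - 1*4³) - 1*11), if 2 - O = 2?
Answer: -6075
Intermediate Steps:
O = 0 (O = 2 - 1*2 = 2 - 2 = 0)
J(c) = 81 (J(c) = (-9)² = 81)
J(-12)*((O - 1*4³) - 1*11) = 81*((0 - 1*4³) - 1*11) = 81*((0 - 1*64) - 11) = 81*((0 - 64) - 11) = 81*(-64 - 11) = 81*(-75) = -6075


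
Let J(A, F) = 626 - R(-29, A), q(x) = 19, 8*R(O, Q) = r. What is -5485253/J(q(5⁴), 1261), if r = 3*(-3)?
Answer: -43882024/5017 ≈ -8746.7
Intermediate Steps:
r = -9
R(O, Q) = -9/8 (R(O, Q) = (⅛)*(-9) = -9/8)
J(A, F) = 5017/8 (J(A, F) = 626 - 1*(-9/8) = 626 + 9/8 = 5017/8)
-5485253/J(q(5⁴), 1261) = -5485253/5017/8 = -5485253*8/5017 = -43882024/5017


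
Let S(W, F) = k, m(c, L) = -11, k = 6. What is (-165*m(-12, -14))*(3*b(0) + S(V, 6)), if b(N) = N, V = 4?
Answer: 10890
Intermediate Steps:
S(W, F) = 6
(-165*m(-12, -14))*(3*b(0) + S(V, 6)) = (-165*(-11))*(3*0 + 6) = 1815*(0 + 6) = 1815*6 = 10890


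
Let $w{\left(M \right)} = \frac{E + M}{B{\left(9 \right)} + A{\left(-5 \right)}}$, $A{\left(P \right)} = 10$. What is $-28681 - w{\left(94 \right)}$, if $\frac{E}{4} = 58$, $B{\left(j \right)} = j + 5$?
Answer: $- \frac{344335}{12} \approx -28695.0$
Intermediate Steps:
$B{\left(j \right)} = 5 + j$
$E = 232$ ($E = 4 \cdot 58 = 232$)
$w{\left(M \right)} = \frac{29}{3} + \frac{M}{24}$ ($w{\left(M \right)} = \frac{232 + M}{\left(5 + 9\right) + 10} = \frac{232 + M}{14 + 10} = \frac{232 + M}{24} = \left(232 + M\right) \frac{1}{24} = \frac{29}{3} + \frac{M}{24}$)
$-28681 - w{\left(94 \right)} = -28681 - \left(\frac{29}{3} + \frac{1}{24} \cdot 94\right) = -28681 - \left(\frac{29}{3} + \frac{47}{12}\right) = -28681 - \frac{163}{12} = - \frac{344335}{12}$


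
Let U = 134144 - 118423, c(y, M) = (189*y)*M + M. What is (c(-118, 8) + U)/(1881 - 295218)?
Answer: 54229/97779 ≈ 0.55461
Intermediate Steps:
c(y, M) = M + 189*M*y (c(y, M) = 189*M*y + M = M + 189*M*y)
U = 15721
(c(-118, 8) + U)/(1881 - 295218) = (8*(1 + 189*(-118)) + 15721)/(1881 - 295218) = (8*(1 - 22302) + 15721)/(-293337) = (8*(-22301) + 15721)*(-1/293337) = (-178408 + 15721)*(-1/293337) = -162687*(-1/293337) = 54229/97779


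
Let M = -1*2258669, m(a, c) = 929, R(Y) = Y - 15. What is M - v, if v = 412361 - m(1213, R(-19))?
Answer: -2670101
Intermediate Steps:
R(Y) = -15 + Y
M = -2258669
v = 411432 (v = 412361 - 1*929 = 412361 - 929 = 411432)
M - v = -2258669 - 1*411432 = -2258669 - 411432 = -2670101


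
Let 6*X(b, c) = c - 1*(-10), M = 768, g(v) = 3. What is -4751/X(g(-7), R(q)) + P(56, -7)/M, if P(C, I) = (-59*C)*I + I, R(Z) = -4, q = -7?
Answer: -1208549/256 ≈ -4720.9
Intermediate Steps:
P(C, I) = I - 59*C*I (P(C, I) = -59*C*I + I = I - 59*C*I)
X(b, c) = 5/3 + c/6 (X(b, c) = (c - 1*(-10))/6 = (c + 10)/6 = (10 + c)/6 = 5/3 + c/6)
-4751/X(g(-7), R(q)) + P(56, -7)/M = -4751/(5/3 + (⅙)*(-4)) - 7*(1 - 59*56)/768 = -4751/(5/3 - ⅔) - 7*(1 - 3304)*(1/768) = -4751/1 - 7*(-3303)*(1/768) = -4751*1 + 23121*(1/768) = -4751 + 7707/256 = -1208549/256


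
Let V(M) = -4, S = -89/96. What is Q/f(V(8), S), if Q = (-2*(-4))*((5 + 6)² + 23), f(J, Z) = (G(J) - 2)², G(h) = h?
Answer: 32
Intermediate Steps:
S = -89/96 (S = -89*1/96 = -89/96 ≈ -0.92708)
f(J, Z) = (-2 + J)² (f(J, Z) = (J - 2)² = (-2 + J)²)
Q = 1152 (Q = 8*(11² + 23) = 8*(121 + 23) = 8*144 = 1152)
Q/f(V(8), S) = 1152/((-2 - 4)²) = 1152/((-6)²) = 1152/36 = 1152*(1/36) = 32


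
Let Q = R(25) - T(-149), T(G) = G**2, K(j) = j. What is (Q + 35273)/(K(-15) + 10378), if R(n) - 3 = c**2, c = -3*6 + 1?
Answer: 13364/10363 ≈ 1.2896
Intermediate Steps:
c = -17 (c = -18 + 1 = -17)
R(n) = 292 (R(n) = 3 + (-17)**2 = 3 + 289 = 292)
Q = -21909 (Q = 292 - 1*(-149)**2 = 292 - 1*22201 = 292 - 22201 = -21909)
(Q + 35273)/(K(-15) + 10378) = (-21909 + 35273)/(-15 + 10378) = 13364/10363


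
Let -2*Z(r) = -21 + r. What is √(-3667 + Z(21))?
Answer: I*√3667 ≈ 60.556*I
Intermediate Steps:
Z(r) = 21/2 - r/2 (Z(r) = -(-21 + r)/2 = 21/2 - r/2)
√(-3667 + Z(21)) = √(-3667 + (21/2 - ½*21)) = √(-3667 + (21/2 - 21/2)) = √(-3667 + 0) = √(-3667) = I*√3667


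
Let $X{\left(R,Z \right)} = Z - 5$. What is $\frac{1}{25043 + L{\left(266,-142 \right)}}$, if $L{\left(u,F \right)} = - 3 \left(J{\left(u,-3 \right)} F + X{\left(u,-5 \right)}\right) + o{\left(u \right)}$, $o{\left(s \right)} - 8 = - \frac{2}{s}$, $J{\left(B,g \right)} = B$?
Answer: $\frac{133}{18406800} \approx 7.2256 \cdot 10^{-6}$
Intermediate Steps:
$X{\left(R,Z \right)} = -5 + Z$ ($X{\left(R,Z \right)} = Z - 5 = -5 + Z$)
$o{\left(s \right)} = 8 - \frac{2}{s}$
$L{\left(u,F \right)} = 38 - \frac{2}{u} - 3 F u$ ($L{\left(u,F \right)} = - 3 \left(u F - 10\right) + \left(8 - \frac{2}{u}\right) = - 3 \left(F u - 10\right) + \left(8 - \frac{2}{u}\right) = - 3 \left(-10 + F u\right) + \left(8 - \frac{2}{u}\right) = \left(30 - 3 F u\right) + \left(8 - \frac{2}{u}\right) = 38 - \frac{2}{u} - 3 F u$)
$\frac{1}{25043 + L{\left(266,-142 \right)}} = \frac{1}{25043 - \left(-38 - 113316 + \frac{1}{133}\right)} = \frac{1}{25043 + \left(38 - \frac{1}{133} + 113316\right)} = \frac{1}{25043 + \frac{15076081}{133}} = \frac{1}{\frac{18406800}{133}} = \frac{133}{18406800}$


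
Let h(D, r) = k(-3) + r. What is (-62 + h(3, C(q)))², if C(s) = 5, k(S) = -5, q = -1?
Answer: 3844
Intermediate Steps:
h(D, r) = -5 + r
(-62 + h(3, C(q)))² = (-62 + (-5 + 5))² = (-62 + 0)² = (-62)² = 3844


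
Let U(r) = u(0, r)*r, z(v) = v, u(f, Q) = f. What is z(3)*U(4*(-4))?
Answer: 0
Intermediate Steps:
U(r) = 0 (U(r) = 0*r = 0)
z(3)*U(4*(-4)) = 3*0 = 0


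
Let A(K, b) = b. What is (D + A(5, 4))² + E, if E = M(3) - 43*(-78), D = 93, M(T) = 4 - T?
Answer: 12764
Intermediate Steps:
E = 3355 (E = (4 - 1*3) - 43*(-78) = (4 - 3) + 3354 = 1 + 3354 = 3355)
(D + A(5, 4))² + E = (93 + 4)² + 3355 = 97² + 3355 = 9409 + 3355 = 12764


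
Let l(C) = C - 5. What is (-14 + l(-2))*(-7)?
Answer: 147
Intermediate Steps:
l(C) = -5 + C
(-14 + l(-2))*(-7) = (-14 + (-5 - 2))*(-7) = (-14 - 7)*(-7) = -21*(-7) = 147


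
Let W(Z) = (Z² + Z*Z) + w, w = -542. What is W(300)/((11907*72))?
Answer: 89729/428652 ≈ 0.20933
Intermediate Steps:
W(Z) = -542 + 2*Z² (W(Z) = (Z² + Z*Z) - 542 = (Z² + Z²) - 542 = 2*Z² - 542 = -542 + 2*Z²)
W(300)/((11907*72)) = (-542 + 2*300²)/((11907*72)) = (-542 + 2*90000)/857304 = (-542 + 180000)*(1/857304) = 179458*(1/857304) = 89729/428652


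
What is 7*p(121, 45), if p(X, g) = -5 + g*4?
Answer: 1225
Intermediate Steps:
p(X, g) = -5 + 4*g
7*p(121, 45) = 7*(-5 + 4*45) = 7*(-5 + 180) = 7*175 = 1225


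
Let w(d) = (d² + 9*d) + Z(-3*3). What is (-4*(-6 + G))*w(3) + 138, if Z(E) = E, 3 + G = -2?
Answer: 1326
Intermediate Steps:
G = -5 (G = -3 - 2 = -5)
w(d) = -9 + d² + 9*d (w(d) = (d² + 9*d) - 3*3 = (d² + 9*d) - 9 = -9 + d² + 9*d)
(-4*(-6 + G))*w(3) + 138 = (-4*(-6 - 5))*(-9 + 3² + 9*3) + 138 = (-4*(-11))*(-9 + 9 + 27) + 138 = 44*27 + 138 = 1188 + 138 = 1326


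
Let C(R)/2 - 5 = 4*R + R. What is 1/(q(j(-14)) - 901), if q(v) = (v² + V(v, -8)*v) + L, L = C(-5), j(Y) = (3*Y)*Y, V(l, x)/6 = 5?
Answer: 1/362443 ≈ 2.7591e-6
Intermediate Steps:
V(l, x) = 30 (V(l, x) = 6*5 = 30)
C(R) = 10 + 10*R (C(R) = 10 + 2*(4*R + R) = 10 + 2*(5*R) = 10 + 10*R)
j(Y) = 3*Y²
L = -40 (L = 10 + 10*(-5) = 10 - 50 = -40)
q(v) = -40 + v² + 30*v (q(v) = (v² + 30*v) - 40 = -40 + v² + 30*v)
1/(q(j(-14)) - 901) = 1/((-40 + (3*(-14)²)² + 30*(3*(-14)²)) - 901) = 1/((-40 + (3*196)² + 30*(3*196)) - 901) = 1/((-40 + 588² + 30*588) - 901) = 1/((-40 + 345744 + 17640) - 901) = 1/(363344 - 901) = 1/362443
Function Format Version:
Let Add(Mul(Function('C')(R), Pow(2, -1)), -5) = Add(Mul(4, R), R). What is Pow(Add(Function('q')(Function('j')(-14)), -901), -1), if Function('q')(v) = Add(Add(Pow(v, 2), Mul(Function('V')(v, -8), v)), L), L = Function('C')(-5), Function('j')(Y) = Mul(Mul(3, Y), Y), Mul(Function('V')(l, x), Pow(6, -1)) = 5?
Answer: Rational(1, 362443) ≈ 2.7591e-6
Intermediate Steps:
Function('V')(l, x) = 30 (Function('V')(l, x) = Mul(6, 5) = 30)
Function('C')(R) = Add(10, Mul(10, R)) (Function('C')(R) = Add(10, Mul(2, Add(Mul(4, R), R))) = Add(10, Mul(2, Mul(5, R))) = Add(10, Mul(10, R)))
Function('j')(Y) = Mul(3, Pow(Y, 2))
L = -40 (L = Add(10, Mul(10, -5)) = Add(10, -50) = -40)
Function('q')(v) = Add(-40, Pow(v, 2), Mul(30, v)) (Function('q')(v) = Add(Add(Pow(v, 2), Mul(30, v)), -40) = Add(-40, Pow(v, 2), Mul(30, v)))
Pow(Add(Function('q')(Function('j')(-14)), -901), -1) = Pow(Add(Add(-40, Pow(Mul(3, Pow(-14, 2)), 2), Mul(30, Mul(3, Pow(-14, 2)))), -901), -1) = Pow(Add(Add(-40, Pow(Mul(3, 196), 2), Mul(30, Mul(3, 196))), -901), -1) = Pow(Add(Add(-40, Pow(588, 2), Mul(30, 588)), -901), -1) = Pow(Add(Add(-40, 345744, 17640), -901), -1) = Pow(Add(363344, -901), -1) = Pow(362443, -1) = Rational(1, 362443)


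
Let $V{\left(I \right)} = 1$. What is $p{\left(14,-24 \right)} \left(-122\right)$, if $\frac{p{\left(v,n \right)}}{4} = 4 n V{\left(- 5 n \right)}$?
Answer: $46848$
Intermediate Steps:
$p{\left(v,n \right)} = 16 n$ ($p{\left(v,n \right)} = 4 \cdot 4 n 1 = 4 \cdot 4 n = 16 n$)
$p{\left(14,-24 \right)} \left(-122\right) = 16 \left(-24\right) \left(-122\right) = \left(-384\right) \left(-122\right) = 46848$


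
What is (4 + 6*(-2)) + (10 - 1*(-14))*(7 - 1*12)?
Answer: -128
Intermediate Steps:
(4 + 6*(-2)) + (10 - 1*(-14))*(7 - 1*12) = (4 - 12) + (10 + 14)*(7 - 12) = -8 + 24*(-5) = -8 - 120 = -128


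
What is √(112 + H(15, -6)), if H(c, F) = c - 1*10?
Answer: 3*√13 ≈ 10.817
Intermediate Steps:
H(c, F) = -10 + c (H(c, F) = c - 10 = -10 + c)
√(112 + H(15, -6)) = √(112 + (-10 + 15)) = √(112 + 5) = √117 = 3*√13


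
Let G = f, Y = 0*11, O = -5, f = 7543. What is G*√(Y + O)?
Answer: 7543*I*√5 ≈ 16867.0*I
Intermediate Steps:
Y = 0
G = 7543
G*√(Y + O) = 7543*√(0 - 5) = 7543*√(-5) = 7543*(I*√5) = 7543*I*√5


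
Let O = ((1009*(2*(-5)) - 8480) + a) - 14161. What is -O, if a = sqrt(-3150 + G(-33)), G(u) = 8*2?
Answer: 32731 - I*sqrt(3134) ≈ 32731.0 - 55.982*I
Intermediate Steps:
G(u) = 16
a = I*sqrt(3134) (a = sqrt(-3150 + 16) = sqrt(-3134) = I*sqrt(3134) ≈ 55.982*I)
O = -32731 + I*sqrt(3134) (O = ((1009*(2*(-5)) - 8480) + I*sqrt(3134)) - 14161 = ((1009*(-10) - 8480) + I*sqrt(3134)) - 14161 = ((-10090 - 8480) + I*sqrt(3134)) - 14161 = (-18570 + I*sqrt(3134)) - 14161 = -32731 + I*sqrt(3134) ≈ -32731.0 + 55.982*I)
-O = -(-32731 + I*sqrt(3134)) = 32731 - I*sqrt(3134)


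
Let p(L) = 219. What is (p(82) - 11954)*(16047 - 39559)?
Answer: 275913320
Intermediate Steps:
(p(82) - 11954)*(16047 - 39559) = (219 - 11954)*(16047 - 39559) = -11735*(-23512) = 275913320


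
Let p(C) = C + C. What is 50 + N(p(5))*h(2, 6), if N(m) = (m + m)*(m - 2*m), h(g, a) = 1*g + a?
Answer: -1550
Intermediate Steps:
p(C) = 2*C
h(g, a) = a + g (h(g, a) = g + a = a + g)
N(m) = -2*m² (N(m) = (2*m)*(-m) = -2*m²)
50 + N(p(5))*h(2, 6) = 50 + (-2*(2*5)²)*(6 + 2) = 50 - 2*10²*8 = 50 - 2*100*8 = 50 - 200*8 = 50 - 1600 = -1550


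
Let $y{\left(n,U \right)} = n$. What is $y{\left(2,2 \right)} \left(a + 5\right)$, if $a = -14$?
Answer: $-18$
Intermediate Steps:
$y{\left(2,2 \right)} \left(a + 5\right) = 2 \left(-14 + 5\right) = 2 \left(-9\right) = -18$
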